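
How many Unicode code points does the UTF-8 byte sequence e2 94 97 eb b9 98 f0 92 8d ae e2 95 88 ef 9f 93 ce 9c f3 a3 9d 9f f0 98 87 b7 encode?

8

Byte at offset 0: 0xE2 = 11100010 → 3-byte char (#1). Advance 3.
Byte at offset 3: 0xEB = 11101011 → 3-byte char (#2). Advance 3.
Byte at offset 6: 0xF0 = 11110000 → 4-byte char (#3). Advance 4.
Byte at offset 10: 0xE2 = 11100010 → 3-byte char (#4). Advance 3.
Byte at offset 13: 0xEF = 11101111 → 3-byte char (#5). Advance 3.
Byte at offset 16: 0xCE = 11001110 → 2-byte char (#6). Advance 2.
Byte at offset 18: 0xF3 = 11110011 → 4-byte char (#7). Advance 4.
Byte at offset 22: 0xF0 = 11110000 → 4-byte char (#8). Advance 4.
Reached end at offset 26 after 8 code points.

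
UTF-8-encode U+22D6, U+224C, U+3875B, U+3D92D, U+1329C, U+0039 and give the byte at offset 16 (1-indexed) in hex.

0x93

1-indexed offset 16 is 0-indexed offset 15.
U+22D6 → 3-byte form E2 8B 96 at offsets 0–2.
U+224C → 3-byte form E2 89 8C at offsets 3–5.
U+3875B → 4-byte form F0 B8 9D 9B at offsets 6–9.
U+3D92D → 4-byte form F0 BD A4 AD at offsets 10–13.
U+1329C → 4-byte form F0 93 8A 9C at offsets 14–17.
Offset 15 falls in char 5's range; it's byte 2 of F0 93 8A 9C = 0x93.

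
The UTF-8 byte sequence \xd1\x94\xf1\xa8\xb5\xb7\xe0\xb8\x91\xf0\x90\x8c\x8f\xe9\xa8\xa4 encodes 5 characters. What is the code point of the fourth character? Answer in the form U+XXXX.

U+1030F

Offset 0: leading byte 0xD1 = 11010001 → 2-byte char #1 = D1 94.
Offset 2: leading byte 0xF1 = 11110001 → 4-byte char #2 = F1 A8 B5 B7.
Offset 6: leading byte 0xE0 = 11100000 → 3-byte char #3 = E0 B8 91.
Offset 9: leading byte 0xF0 = 11110000 → 4-byte char #4 = F0 90 8C 8F.
Leading byte 0xF0 = 11110000 matches 11110xxx → 4-byte sequence.
Byte 1: 0xF0 = 11110000, payload 000 (3 bits).
Byte 2: 0x90 = 10010000 (10xxxxxx ✓), payload 010000.
Byte 3: 0x8C = 10001100 (10xxxxxx ✓), payload 001100.
Byte 4: 0x8F = 10001111 (10xxxxxx ✓), payload 001111.
Concatenate: 000010000001100001111 = 0x1030F (21 bits → U+1030F).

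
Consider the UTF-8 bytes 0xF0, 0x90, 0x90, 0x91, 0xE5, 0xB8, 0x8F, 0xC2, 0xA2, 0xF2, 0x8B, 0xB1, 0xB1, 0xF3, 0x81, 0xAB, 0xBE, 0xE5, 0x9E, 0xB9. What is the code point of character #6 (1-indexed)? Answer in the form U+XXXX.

Offset 0: leading byte 0xF0 = 11110000 → 4-byte char #1 = F0 90 90 91.
Offset 4: leading byte 0xE5 = 11100101 → 3-byte char #2 = E5 B8 8F.
Offset 7: leading byte 0xC2 = 11000010 → 2-byte char #3 = C2 A2.
Offset 9: leading byte 0xF2 = 11110010 → 4-byte char #4 = F2 8B B1 B1.
Offset 13: leading byte 0xF3 = 11110011 → 4-byte char #5 = F3 81 AB BE.
Offset 17: leading byte 0xE5 = 11100101 → 3-byte char #6 = E5 9E B9.
Leading byte 0xE5 = 11100101 matches 1110xxxx → 3-byte sequence.
Byte 1: 0xE5 = 11100101, payload 0101 (4 bits).
Byte 2: 0x9E = 10011110 (10xxxxxx ✓), payload 011110.
Byte 3: 0xB9 = 10111001 (10xxxxxx ✓), payload 111001.
Concatenate: 0101011110111001 = 0x57B9 (16 bits → U+57B9).

U+57B9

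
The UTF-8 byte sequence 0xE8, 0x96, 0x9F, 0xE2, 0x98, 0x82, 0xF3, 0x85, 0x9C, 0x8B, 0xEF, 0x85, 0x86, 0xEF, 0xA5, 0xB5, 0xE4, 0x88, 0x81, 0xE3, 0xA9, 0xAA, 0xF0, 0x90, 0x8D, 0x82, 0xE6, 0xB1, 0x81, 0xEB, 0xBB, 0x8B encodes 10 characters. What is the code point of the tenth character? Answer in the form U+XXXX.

Offset 0: leading byte 0xE8 = 11101000 → 3-byte char #1 = E8 96 9F.
Offset 3: leading byte 0xE2 = 11100010 → 3-byte char #2 = E2 98 82.
Offset 6: leading byte 0xF3 = 11110011 → 4-byte char #3 = F3 85 9C 8B.
Offset 10: leading byte 0xEF = 11101111 → 3-byte char #4 = EF 85 86.
Offset 13: leading byte 0xEF = 11101111 → 3-byte char #5 = EF A5 B5.
Offset 16: leading byte 0xE4 = 11100100 → 3-byte char #6 = E4 88 81.
Offset 19: leading byte 0xE3 = 11100011 → 3-byte char #7 = E3 A9 AA.
Offset 22: leading byte 0xF0 = 11110000 → 4-byte char #8 = F0 90 8D 82.
Offset 26: leading byte 0xE6 = 11100110 → 3-byte char #9 = E6 B1 81.
Offset 29: leading byte 0xEB = 11101011 → 3-byte char #10 = EB BB 8B.
Leading byte 0xEB = 11101011 matches 1110xxxx → 3-byte sequence.
Byte 1: 0xEB = 11101011, payload 1011 (4 bits).
Byte 2: 0xBB = 10111011 (10xxxxxx ✓), payload 111011.
Byte 3: 0x8B = 10001011 (10xxxxxx ✓), payload 001011.
Concatenate: 1011111011001011 = 0xBECB (16 bits → U+BECB).

U+BECB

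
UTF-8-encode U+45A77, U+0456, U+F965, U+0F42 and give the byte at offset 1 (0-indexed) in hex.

U+45A77 → 4-byte form F1 85 A9 B7 at offsets 0–3.
Offset 1 falls in char 1's range; it's byte 2 of F1 85 A9 B7 = 0x85.

0x85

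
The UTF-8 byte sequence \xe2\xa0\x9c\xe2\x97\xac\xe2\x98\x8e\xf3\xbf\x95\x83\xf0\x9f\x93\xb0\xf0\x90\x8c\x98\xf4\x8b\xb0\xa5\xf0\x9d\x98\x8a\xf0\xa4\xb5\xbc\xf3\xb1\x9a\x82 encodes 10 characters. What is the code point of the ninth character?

U+24D7C

Offset 0: leading byte 0xE2 = 11100010 → 3-byte char #1 = E2 A0 9C.
Offset 3: leading byte 0xE2 = 11100010 → 3-byte char #2 = E2 97 AC.
Offset 6: leading byte 0xE2 = 11100010 → 3-byte char #3 = E2 98 8E.
Offset 9: leading byte 0xF3 = 11110011 → 4-byte char #4 = F3 BF 95 83.
Offset 13: leading byte 0xF0 = 11110000 → 4-byte char #5 = F0 9F 93 B0.
Offset 17: leading byte 0xF0 = 11110000 → 4-byte char #6 = F0 90 8C 98.
Offset 21: leading byte 0xF4 = 11110100 → 4-byte char #7 = F4 8B B0 A5.
Offset 25: leading byte 0xF0 = 11110000 → 4-byte char #8 = F0 9D 98 8A.
Offset 29: leading byte 0xF0 = 11110000 → 4-byte char #9 = F0 A4 B5 BC.
Leading byte 0xF0 = 11110000 matches 11110xxx → 4-byte sequence.
Byte 1: 0xF0 = 11110000, payload 000 (3 bits).
Byte 2: 0xA4 = 10100100 (10xxxxxx ✓), payload 100100.
Byte 3: 0xB5 = 10110101 (10xxxxxx ✓), payload 110101.
Byte 4: 0xBC = 10111100 (10xxxxxx ✓), payload 111100.
Concatenate: 000100100110101111100 = 0x24D7C (21 bits → U+24D7C).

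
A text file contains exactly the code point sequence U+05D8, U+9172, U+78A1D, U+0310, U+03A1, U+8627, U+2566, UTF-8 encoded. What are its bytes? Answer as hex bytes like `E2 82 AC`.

U+05D8: 2-byte form → D7 98.
U+9172: 3-byte form → E9 85 B2.
U+78A1D: 4-byte form → F1 B8 A8 9D.
U+0310: 2-byte form → CC 90.
U+03A1: 2-byte form → CE A1.
U+8627: 3-byte form → E8 98 A7.
U+2566: 3-byte form → E2 95 A6.
Concatenated (19 bytes): D7 98 E9 85 B2 F1 B8 A8 9D CC 90 CE A1 E8 98 A7 E2 95 A6.

D7 98 E9 85 B2 F1 B8 A8 9D CC 90 CE A1 E8 98 A7 E2 95 A6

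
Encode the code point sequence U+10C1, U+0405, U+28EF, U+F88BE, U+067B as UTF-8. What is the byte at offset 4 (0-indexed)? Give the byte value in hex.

U+10C1 → 3-byte form E1 83 81 at offsets 0–2.
U+0405 → 2-byte form D0 85 at offsets 3–4.
Offset 4 falls in char 2's range; it's byte 2 of D0 85 = 0x85.

0x85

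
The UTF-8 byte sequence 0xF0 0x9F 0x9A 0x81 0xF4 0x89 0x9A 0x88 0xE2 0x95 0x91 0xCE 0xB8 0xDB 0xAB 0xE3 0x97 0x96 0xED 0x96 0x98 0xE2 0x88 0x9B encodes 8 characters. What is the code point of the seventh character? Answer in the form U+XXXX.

U+D598

Offset 0: leading byte 0xF0 = 11110000 → 4-byte char #1 = F0 9F 9A 81.
Offset 4: leading byte 0xF4 = 11110100 → 4-byte char #2 = F4 89 9A 88.
Offset 8: leading byte 0xE2 = 11100010 → 3-byte char #3 = E2 95 91.
Offset 11: leading byte 0xCE = 11001110 → 2-byte char #4 = CE B8.
Offset 13: leading byte 0xDB = 11011011 → 2-byte char #5 = DB AB.
Offset 15: leading byte 0xE3 = 11100011 → 3-byte char #6 = E3 97 96.
Offset 18: leading byte 0xED = 11101101 → 3-byte char #7 = ED 96 98.
Leading byte 0xED = 11101101 matches 1110xxxx → 3-byte sequence.
Byte 1: 0xED = 11101101, payload 1101 (4 bits).
Byte 2: 0x96 = 10010110 (10xxxxxx ✓), payload 010110.
Byte 3: 0x98 = 10011000 (10xxxxxx ✓), payload 011000.
Concatenate: 1101010110011000 = 0xD598 (16 bits → U+D598).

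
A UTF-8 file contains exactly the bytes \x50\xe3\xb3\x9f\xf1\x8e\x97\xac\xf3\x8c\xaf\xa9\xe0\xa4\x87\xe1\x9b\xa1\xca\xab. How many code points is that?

7

Byte at offset 0: 0x50 = 01010000 → 1-byte char (#1). Advance 1.
Byte at offset 1: 0xE3 = 11100011 → 3-byte char (#2). Advance 3.
Byte at offset 4: 0xF1 = 11110001 → 4-byte char (#3). Advance 4.
Byte at offset 8: 0xF3 = 11110011 → 4-byte char (#4). Advance 4.
Byte at offset 12: 0xE0 = 11100000 → 3-byte char (#5). Advance 3.
Byte at offset 15: 0xE1 = 11100001 → 3-byte char (#6). Advance 3.
Byte at offset 18: 0xCA = 11001010 → 2-byte char (#7). Advance 2.
Reached end at offset 20 after 7 code points.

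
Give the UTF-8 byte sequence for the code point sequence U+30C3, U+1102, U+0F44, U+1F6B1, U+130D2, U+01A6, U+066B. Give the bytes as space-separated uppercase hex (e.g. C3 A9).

E3 83 83 E1 84 82 E0 BD 84 F0 9F 9A B1 F0 93 83 92 C6 A6 D9 AB

U+30C3: 3-byte form → E3 83 83.
U+1102: 3-byte form → E1 84 82.
U+0F44: 3-byte form → E0 BD 84.
U+1F6B1: 4-byte form → F0 9F 9A B1.
U+130D2: 4-byte form → F0 93 83 92.
U+01A6: 2-byte form → C6 A6.
U+066B: 2-byte form → D9 AB.
Concatenated (21 bytes): E3 83 83 E1 84 82 E0 BD 84 F0 9F 9A B1 F0 93 83 92 C6 A6 D9 AB.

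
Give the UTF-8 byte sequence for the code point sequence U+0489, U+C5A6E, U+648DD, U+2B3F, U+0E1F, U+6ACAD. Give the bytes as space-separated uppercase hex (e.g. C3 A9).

D2 89 F3 85 A9 AE F1 A4 A3 9D E2 AC BF E0 B8 9F F1 AA B2 AD

U+0489: 2-byte form → D2 89.
U+C5A6E: 4-byte form → F3 85 A9 AE.
U+648DD: 4-byte form → F1 A4 A3 9D.
U+2B3F: 3-byte form → E2 AC BF.
U+0E1F: 3-byte form → E0 B8 9F.
U+6ACAD: 4-byte form → F1 AA B2 AD.
Concatenated (20 bytes): D2 89 F3 85 A9 AE F1 A4 A3 9D E2 AC BF E0 B8 9F F1 AA B2 AD.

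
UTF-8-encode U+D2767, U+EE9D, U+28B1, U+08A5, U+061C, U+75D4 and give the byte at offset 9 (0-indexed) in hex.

0xB1

U+D2767 → 4-byte form F3 92 9D A7 at offsets 0–3.
U+EE9D → 3-byte form EE BA 9D at offsets 4–6.
U+28B1 → 3-byte form E2 A2 B1 at offsets 7–9.
Offset 9 falls in char 3's range; it's byte 3 of E2 A2 B1 = 0xB1.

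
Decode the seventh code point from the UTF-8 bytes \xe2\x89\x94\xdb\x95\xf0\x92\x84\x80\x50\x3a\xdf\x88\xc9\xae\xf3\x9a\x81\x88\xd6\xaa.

U+026E

Offset 0: leading byte 0xE2 = 11100010 → 3-byte char #1 = E2 89 94.
Offset 3: leading byte 0xDB = 11011011 → 2-byte char #2 = DB 95.
Offset 5: leading byte 0xF0 = 11110000 → 4-byte char #3 = F0 92 84 80.
Offset 9: leading byte 0x50 = 01010000 → 1-byte char #4 = 50.
Offset 10: leading byte 0x3A = 00111010 → 1-byte char #5 = 3A.
Offset 11: leading byte 0xDF = 11011111 → 2-byte char #6 = DF 88.
Offset 13: leading byte 0xC9 = 11001001 → 2-byte char #7 = C9 AE.
Leading byte 0xC9 = 11001001 matches 110xxxxx → 2-byte sequence.
Byte 1: 0xC9 = 11001001, payload 01001 (5 bits).
Byte 2: 0xAE = 10101110 (10xxxxxx ✓), payload 101110.
Concatenate: 01001101110 = 0x26E (11 bits → U+026E).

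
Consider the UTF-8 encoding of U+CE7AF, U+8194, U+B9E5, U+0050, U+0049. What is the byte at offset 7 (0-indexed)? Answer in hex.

0xEB

U+CE7AF → 4-byte form F3 8E 9E AF at offsets 0–3.
U+8194 → 3-byte form E8 86 94 at offsets 4–6.
U+B9E5 → 3-byte form EB A7 A5 at offsets 7–9.
Offset 7 falls in char 3's range; it's byte 1 of EB A7 A5 = 0xEB.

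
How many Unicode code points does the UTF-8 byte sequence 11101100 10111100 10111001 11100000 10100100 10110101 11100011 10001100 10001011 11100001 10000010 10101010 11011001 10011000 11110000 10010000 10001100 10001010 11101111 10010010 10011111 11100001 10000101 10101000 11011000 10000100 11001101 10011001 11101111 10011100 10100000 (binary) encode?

Byte at offset 0: 0xEC = 11101100 → 3-byte char (#1). Advance 3.
Byte at offset 3: 0xE0 = 11100000 → 3-byte char (#2). Advance 3.
Byte at offset 6: 0xE3 = 11100011 → 3-byte char (#3). Advance 3.
Byte at offset 9: 0xE1 = 11100001 → 3-byte char (#4). Advance 3.
Byte at offset 12: 0xD9 = 11011001 → 2-byte char (#5). Advance 2.
Byte at offset 14: 0xF0 = 11110000 → 4-byte char (#6). Advance 4.
Byte at offset 18: 0xEF = 11101111 → 3-byte char (#7). Advance 3.
Byte at offset 21: 0xE1 = 11100001 → 3-byte char (#8). Advance 3.
Byte at offset 24: 0xD8 = 11011000 → 2-byte char (#9). Advance 2.
Byte at offset 26: 0xCD = 11001101 → 2-byte char (#10). Advance 2.
Byte at offset 28: 0xEF = 11101111 → 3-byte char (#11). Advance 3.
Reached end at offset 31 after 11 code points.

11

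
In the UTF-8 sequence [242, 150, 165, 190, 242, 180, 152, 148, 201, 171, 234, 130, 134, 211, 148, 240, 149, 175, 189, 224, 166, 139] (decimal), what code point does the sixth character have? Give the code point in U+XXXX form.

U+15BFD

Offset 0: leading byte 0xF2 = 11110010 → 4-byte char #1 = F2 96 A5 BE.
Offset 4: leading byte 0xF2 = 11110010 → 4-byte char #2 = F2 B4 98 94.
Offset 8: leading byte 0xC9 = 11001001 → 2-byte char #3 = C9 AB.
Offset 10: leading byte 0xEA = 11101010 → 3-byte char #4 = EA 82 86.
Offset 13: leading byte 0xD3 = 11010011 → 2-byte char #5 = D3 94.
Offset 15: leading byte 0xF0 = 11110000 → 4-byte char #6 = F0 95 AF BD.
Leading byte 0xF0 = 11110000 matches 11110xxx → 4-byte sequence.
Byte 1: 0xF0 = 11110000, payload 000 (3 bits).
Byte 2: 0x95 = 10010101 (10xxxxxx ✓), payload 010101.
Byte 3: 0xAF = 10101111 (10xxxxxx ✓), payload 101111.
Byte 4: 0xBD = 10111101 (10xxxxxx ✓), payload 111101.
Concatenate: 000010101101111111101 = 0x15BFD (21 bits → U+15BFD).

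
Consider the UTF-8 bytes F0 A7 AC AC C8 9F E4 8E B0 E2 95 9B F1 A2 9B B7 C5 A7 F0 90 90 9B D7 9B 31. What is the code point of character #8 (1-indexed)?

U+05DB

Offset 0: leading byte 0xF0 = 11110000 → 4-byte char #1 = F0 A7 AC AC.
Offset 4: leading byte 0xC8 = 11001000 → 2-byte char #2 = C8 9F.
Offset 6: leading byte 0xE4 = 11100100 → 3-byte char #3 = E4 8E B0.
Offset 9: leading byte 0xE2 = 11100010 → 3-byte char #4 = E2 95 9B.
Offset 12: leading byte 0xF1 = 11110001 → 4-byte char #5 = F1 A2 9B B7.
Offset 16: leading byte 0xC5 = 11000101 → 2-byte char #6 = C5 A7.
Offset 18: leading byte 0xF0 = 11110000 → 4-byte char #7 = F0 90 90 9B.
Offset 22: leading byte 0xD7 = 11010111 → 2-byte char #8 = D7 9B.
Leading byte 0xD7 = 11010111 matches 110xxxxx → 2-byte sequence.
Byte 1: 0xD7 = 11010111, payload 10111 (5 bits).
Byte 2: 0x9B = 10011011 (10xxxxxx ✓), payload 011011.
Concatenate: 10111011011 = 0x5DB (11 bits → U+05DB).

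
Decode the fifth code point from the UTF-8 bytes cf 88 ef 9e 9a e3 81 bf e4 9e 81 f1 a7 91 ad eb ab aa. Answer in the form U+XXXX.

Offset 0: leading byte 0xCF = 11001111 → 2-byte char #1 = CF 88.
Offset 2: leading byte 0xEF = 11101111 → 3-byte char #2 = EF 9E 9A.
Offset 5: leading byte 0xE3 = 11100011 → 3-byte char #3 = E3 81 BF.
Offset 8: leading byte 0xE4 = 11100100 → 3-byte char #4 = E4 9E 81.
Offset 11: leading byte 0xF1 = 11110001 → 4-byte char #5 = F1 A7 91 AD.
Leading byte 0xF1 = 11110001 matches 11110xxx → 4-byte sequence.
Byte 1: 0xF1 = 11110001, payload 001 (3 bits).
Byte 2: 0xA7 = 10100111 (10xxxxxx ✓), payload 100111.
Byte 3: 0x91 = 10010001 (10xxxxxx ✓), payload 010001.
Byte 4: 0xAD = 10101101 (10xxxxxx ✓), payload 101101.
Concatenate: 001100111010001101101 = 0x6746D (21 bits → U+6746D).

U+6746D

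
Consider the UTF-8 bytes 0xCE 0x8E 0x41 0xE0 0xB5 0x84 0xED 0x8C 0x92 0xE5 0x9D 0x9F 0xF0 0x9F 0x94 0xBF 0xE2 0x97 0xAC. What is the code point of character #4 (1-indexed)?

U+D312

Offset 0: leading byte 0xCE = 11001110 → 2-byte char #1 = CE 8E.
Offset 2: leading byte 0x41 = 01000001 → 1-byte char #2 = 41.
Offset 3: leading byte 0xE0 = 11100000 → 3-byte char #3 = E0 B5 84.
Offset 6: leading byte 0xED = 11101101 → 3-byte char #4 = ED 8C 92.
Leading byte 0xED = 11101101 matches 1110xxxx → 3-byte sequence.
Byte 1: 0xED = 11101101, payload 1101 (4 bits).
Byte 2: 0x8C = 10001100 (10xxxxxx ✓), payload 001100.
Byte 3: 0x92 = 10010010 (10xxxxxx ✓), payload 010010.
Concatenate: 1101001100010010 = 0xD312 (16 bits → U+D312).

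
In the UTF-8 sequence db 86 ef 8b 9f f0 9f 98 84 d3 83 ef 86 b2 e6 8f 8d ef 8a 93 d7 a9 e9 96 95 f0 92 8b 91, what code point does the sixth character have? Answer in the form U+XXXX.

U+63CD

Offset 0: leading byte 0xDB = 11011011 → 2-byte char #1 = DB 86.
Offset 2: leading byte 0xEF = 11101111 → 3-byte char #2 = EF 8B 9F.
Offset 5: leading byte 0xF0 = 11110000 → 4-byte char #3 = F0 9F 98 84.
Offset 9: leading byte 0xD3 = 11010011 → 2-byte char #4 = D3 83.
Offset 11: leading byte 0xEF = 11101111 → 3-byte char #5 = EF 86 B2.
Offset 14: leading byte 0xE6 = 11100110 → 3-byte char #6 = E6 8F 8D.
Leading byte 0xE6 = 11100110 matches 1110xxxx → 3-byte sequence.
Byte 1: 0xE6 = 11100110, payload 0110 (4 bits).
Byte 2: 0x8F = 10001111 (10xxxxxx ✓), payload 001111.
Byte 3: 0x8D = 10001101 (10xxxxxx ✓), payload 001101.
Concatenate: 0110001111001101 = 0x63CD (16 bits → U+63CD).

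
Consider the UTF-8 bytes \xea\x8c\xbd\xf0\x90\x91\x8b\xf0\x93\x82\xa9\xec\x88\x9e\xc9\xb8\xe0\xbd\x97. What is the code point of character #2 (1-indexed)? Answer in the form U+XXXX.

Offset 0: leading byte 0xEA = 11101010 → 3-byte char #1 = EA 8C BD.
Offset 3: leading byte 0xF0 = 11110000 → 4-byte char #2 = F0 90 91 8B.
Leading byte 0xF0 = 11110000 matches 11110xxx → 4-byte sequence.
Byte 1: 0xF0 = 11110000, payload 000 (3 bits).
Byte 2: 0x90 = 10010000 (10xxxxxx ✓), payload 010000.
Byte 3: 0x91 = 10010001 (10xxxxxx ✓), payload 010001.
Byte 4: 0x8B = 10001011 (10xxxxxx ✓), payload 001011.
Concatenate: 000010000010001001011 = 0x1044B (21 bits → U+1044B).

U+1044B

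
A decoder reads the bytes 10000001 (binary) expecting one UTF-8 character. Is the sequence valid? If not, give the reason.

invalid (continuation byte with no leading byte)

Byte 0x81 = 10000001 has the form 10xxxxxx — a continuation byte — but there is no preceding leading byte.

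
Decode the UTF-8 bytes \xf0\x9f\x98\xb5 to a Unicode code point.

U+1F635

Leading byte 0xF0 = 11110000 matches 11110xxx → 4-byte sequence.
Byte 1: 0xF0 = 11110000, payload 000 (3 bits).
Byte 2: 0x9F = 10011111 (10xxxxxx ✓), payload 011111.
Byte 3: 0x98 = 10011000 (10xxxxxx ✓), payload 011000.
Byte 4: 0xB5 = 10110101 (10xxxxxx ✓), payload 110101.
Concatenate: 000011111011000110101 = 0x1F635 (21 bits → U+1F635).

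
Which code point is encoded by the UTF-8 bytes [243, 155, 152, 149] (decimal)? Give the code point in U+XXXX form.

Leading byte 0xF3 = 11110011 matches 11110xxx → 4-byte sequence.
Byte 1: 0xF3 = 11110011, payload 011 (3 bits).
Byte 2: 0x9B = 10011011 (10xxxxxx ✓), payload 011011.
Byte 3: 0x98 = 10011000 (10xxxxxx ✓), payload 011000.
Byte 4: 0x95 = 10010101 (10xxxxxx ✓), payload 010101.
Concatenate: 011011011011000010101 = 0xDB615 (21 bits → U+DB615).

U+DB615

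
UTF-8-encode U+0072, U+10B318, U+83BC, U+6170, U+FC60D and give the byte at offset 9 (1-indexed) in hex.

1-indexed offset 9 is 0-indexed offset 8.
U+0072 → 1-byte form 72 at offsets 0–0.
U+10B318 → 4-byte form F4 8B 8C 98 at offsets 1–4.
U+83BC → 3-byte form E8 8E BC at offsets 5–7.
U+6170 → 3-byte form E6 85 B0 at offsets 8–10.
Offset 8 falls in char 4's range; it's byte 1 of E6 85 B0 = 0xE6.

0xE6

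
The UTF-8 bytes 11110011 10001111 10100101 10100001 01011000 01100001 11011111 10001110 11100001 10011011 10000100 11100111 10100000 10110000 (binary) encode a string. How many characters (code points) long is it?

Byte at offset 0: 0xF3 = 11110011 → 4-byte char (#1). Advance 4.
Byte at offset 4: 0x58 = 01011000 → 1-byte char (#2). Advance 1.
Byte at offset 5: 0x61 = 01100001 → 1-byte char (#3). Advance 1.
Byte at offset 6: 0xDF = 11011111 → 2-byte char (#4). Advance 2.
Byte at offset 8: 0xE1 = 11100001 → 3-byte char (#5). Advance 3.
Byte at offset 11: 0xE7 = 11100111 → 3-byte char (#6). Advance 3.
Reached end at offset 14 after 6 code points.

6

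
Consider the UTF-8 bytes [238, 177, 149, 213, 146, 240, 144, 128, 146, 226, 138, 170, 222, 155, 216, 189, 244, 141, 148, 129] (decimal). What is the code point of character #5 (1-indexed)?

U+079B

Offset 0: leading byte 0xEE = 11101110 → 3-byte char #1 = EE B1 95.
Offset 3: leading byte 0xD5 = 11010101 → 2-byte char #2 = D5 92.
Offset 5: leading byte 0xF0 = 11110000 → 4-byte char #3 = F0 90 80 92.
Offset 9: leading byte 0xE2 = 11100010 → 3-byte char #4 = E2 8A AA.
Offset 12: leading byte 0xDE = 11011110 → 2-byte char #5 = DE 9B.
Leading byte 0xDE = 11011110 matches 110xxxxx → 2-byte sequence.
Byte 1: 0xDE = 11011110, payload 11110 (5 bits).
Byte 2: 0x9B = 10011011 (10xxxxxx ✓), payload 011011.
Concatenate: 11110011011 = 0x79B (11 bits → U+079B).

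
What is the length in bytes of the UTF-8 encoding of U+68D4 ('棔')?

U+68D4 = 0x68D4. UTF-8 uses 1 byte below 0x80, 2 below 0x800, 3 below 0x10000, 4 up to 0x10FFFF. 0x68D4 is in U+0800–U+FFFF → 3 bytes.

3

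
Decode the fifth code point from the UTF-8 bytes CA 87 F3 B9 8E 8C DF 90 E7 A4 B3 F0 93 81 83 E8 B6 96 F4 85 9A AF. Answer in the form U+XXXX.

U+13043

Offset 0: leading byte 0xCA = 11001010 → 2-byte char #1 = CA 87.
Offset 2: leading byte 0xF3 = 11110011 → 4-byte char #2 = F3 B9 8E 8C.
Offset 6: leading byte 0xDF = 11011111 → 2-byte char #3 = DF 90.
Offset 8: leading byte 0xE7 = 11100111 → 3-byte char #4 = E7 A4 B3.
Offset 11: leading byte 0xF0 = 11110000 → 4-byte char #5 = F0 93 81 83.
Leading byte 0xF0 = 11110000 matches 11110xxx → 4-byte sequence.
Byte 1: 0xF0 = 11110000, payload 000 (3 bits).
Byte 2: 0x93 = 10010011 (10xxxxxx ✓), payload 010011.
Byte 3: 0x81 = 10000001 (10xxxxxx ✓), payload 000001.
Byte 4: 0x83 = 10000011 (10xxxxxx ✓), payload 000011.
Concatenate: 000010011000001000011 = 0x13043 (21 bits → U+13043).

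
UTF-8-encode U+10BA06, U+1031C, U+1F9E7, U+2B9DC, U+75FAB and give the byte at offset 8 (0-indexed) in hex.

U+10BA06 → 4-byte form F4 8B A8 86 at offsets 0–3.
U+1031C → 4-byte form F0 90 8C 9C at offsets 4–7.
U+1F9E7 → 4-byte form F0 9F A7 A7 at offsets 8–11.
Offset 8 falls in char 3's range; it's byte 1 of F0 9F A7 A7 = 0xF0.

0xF0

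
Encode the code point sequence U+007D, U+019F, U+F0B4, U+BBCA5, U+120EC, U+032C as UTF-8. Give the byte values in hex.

7D C6 9F EF 82 B4 F2 BB B2 A5 F0 92 83 AC CC AC

U+007D: 1-byte form → 7D.
U+019F: 2-byte form → C6 9F.
U+F0B4: 3-byte form → EF 82 B4.
U+BBCA5: 4-byte form → F2 BB B2 A5.
U+120EC: 4-byte form → F0 92 83 AC.
U+032C: 2-byte form → CC AC.
Concatenated (16 bytes): 7D C6 9F EF 82 B4 F2 BB B2 A5 F0 92 83 AC CC AC.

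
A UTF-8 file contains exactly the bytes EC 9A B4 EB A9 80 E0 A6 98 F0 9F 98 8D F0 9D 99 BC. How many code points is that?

5

Byte at offset 0: 0xEC = 11101100 → 3-byte char (#1). Advance 3.
Byte at offset 3: 0xEB = 11101011 → 3-byte char (#2). Advance 3.
Byte at offset 6: 0xE0 = 11100000 → 3-byte char (#3). Advance 3.
Byte at offset 9: 0xF0 = 11110000 → 4-byte char (#4). Advance 4.
Byte at offset 13: 0xF0 = 11110000 → 4-byte char (#5). Advance 4.
Reached end at offset 17 after 5 code points.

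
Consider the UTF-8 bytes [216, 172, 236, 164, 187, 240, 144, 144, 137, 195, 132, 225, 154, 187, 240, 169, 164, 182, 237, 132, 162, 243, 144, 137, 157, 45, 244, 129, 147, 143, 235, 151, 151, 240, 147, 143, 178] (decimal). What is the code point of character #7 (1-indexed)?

U+D122

Offset 0: leading byte 0xD8 = 11011000 → 2-byte char #1 = D8 AC.
Offset 2: leading byte 0xEC = 11101100 → 3-byte char #2 = EC A4 BB.
Offset 5: leading byte 0xF0 = 11110000 → 4-byte char #3 = F0 90 90 89.
Offset 9: leading byte 0xC3 = 11000011 → 2-byte char #4 = C3 84.
Offset 11: leading byte 0xE1 = 11100001 → 3-byte char #5 = E1 9A BB.
Offset 14: leading byte 0xF0 = 11110000 → 4-byte char #6 = F0 A9 A4 B6.
Offset 18: leading byte 0xED = 11101101 → 3-byte char #7 = ED 84 A2.
Leading byte 0xED = 11101101 matches 1110xxxx → 3-byte sequence.
Byte 1: 0xED = 11101101, payload 1101 (4 bits).
Byte 2: 0x84 = 10000100 (10xxxxxx ✓), payload 000100.
Byte 3: 0xA2 = 10100010 (10xxxxxx ✓), payload 100010.
Concatenate: 1101000100100010 = 0xD122 (16 bits → U+D122).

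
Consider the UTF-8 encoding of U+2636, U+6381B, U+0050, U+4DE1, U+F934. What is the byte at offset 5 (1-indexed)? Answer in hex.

1-indexed offset 5 is 0-indexed offset 4.
U+2636 → 3-byte form E2 98 B6 at offsets 0–2.
U+6381B → 4-byte form F1 A3 A0 9B at offsets 3–6.
Offset 4 falls in char 2's range; it's byte 2 of F1 A3 A0 9B = 0xA3.

0xA3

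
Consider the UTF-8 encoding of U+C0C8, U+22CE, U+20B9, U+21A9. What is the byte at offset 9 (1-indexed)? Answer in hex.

0xB9

1-indexed offset 9 is 0-indexed offset 8.
U+C0C8 → 3-byte form EC 83 88 at offsets 0–2.
U+22CE → 3-byte form E2 8B 8E at offsets 3–5.
U+20B9 → 3-byte form E2 82 B9 at offsets 6–8.
Offset 8 falls in char 3's range; it's byte 3 of E2 82 B9 = 0xB9.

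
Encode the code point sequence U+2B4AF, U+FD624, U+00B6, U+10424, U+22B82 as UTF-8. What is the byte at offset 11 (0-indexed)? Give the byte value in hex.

U+2B4AF → 4-byte form F0 AB 92 AF at offsets 0–3.
U+FD624 → 4-byte form F3 BD 98 A4 at offsets 4–7.
U+00B6 → 2-byte form C2 B6 at offsets 8–9.
U+10424 → 4-byte form F0 90 90 A4 at offsets 10–13.
Offset 11 falls in char 4's range; it's byte 2 of F0 90 90 A4 = 0x90.

0x90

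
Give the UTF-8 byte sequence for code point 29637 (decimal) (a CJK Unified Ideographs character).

U+73C5 = 0x73C5 = 29637 decimal. In range U+0800–U+FFFF → 3-byte form: 1110xxxx 10xxxxxx 10xxxxxx.
Binary (16 bits): 0111001111000101.
Split 4+6+6: 0111 | 001111 | 000101.
Byte 1: 11100111 = 0xE7.
Byte 2: 10001111 = 0x8F.
Byte 3: 10000101 = 0x85.

E7 8F 85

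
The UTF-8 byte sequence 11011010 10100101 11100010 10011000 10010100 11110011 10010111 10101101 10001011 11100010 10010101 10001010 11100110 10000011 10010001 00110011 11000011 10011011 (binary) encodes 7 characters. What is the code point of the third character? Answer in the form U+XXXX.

Offset 0: leading byte 0xDA = 11011010 → 2-byte char #1 = DA A5.
Offset 2: leading byte 0xE2 = 11100010 → 3-byte char #2 = E2 98 94.
Offset 5: leading byte 0xF3 = 11110011 → 4-byte char #3 = F3 97 AD 8B.
Leading byte 0xF3 = 11110011 matches 11110xxx → 4-byte sequence.
Byte 1: 0xF3 = 11110011, payload 011 (3 bits).
Byte 2: 0x97 = 10010111 (10xxxxxx ✓), payload 010111.
Byte 3: 0xAD = 10101101 (10xxxxxx ✓), payload 101101.
Byte 4: 0x8B = 10001011 (10xxxxxx ✓), payload 001011.
Concatenate: 011010111101101001011 = 0xD7B4B (21 bits → U+D7B4B).

U+D7B4B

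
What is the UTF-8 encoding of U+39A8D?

F0 B9 AA 8D

U+39A8D = 0x39A8D = 236173 decimal. In range U+10000–U+10FFFF → 4-byte form: 11110xxx 10xxxxxx 10xxxxxx 10xxxxxx.
Binary (21 bits): 000111001101010001101.
Split 3+6+6+6: 000 | 111001 | 101010 | 001101.
Byte 1: 11110000 = 0xF0.
Byte 2: 10111001 = 0xB9.
Byte 3: 10101010 = 0xAA.
Byte 4: 10001101 = 0x8D.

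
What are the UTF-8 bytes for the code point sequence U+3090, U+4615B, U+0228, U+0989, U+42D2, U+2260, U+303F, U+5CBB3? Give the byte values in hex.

E3 82 90 F1 86 85 9B C8 A8 E0 A6 89 E4 8B 92 E2 89 A0 E3 80 BF F1 9C AE B3

U+3090: 3-byte form → E3 82 90.
U+4615B: 4-byte form → F1 86 85 9B.
U+0228: 2-byte form → C8 A8.
U+0989: 3-byte form → E0 A6 89.
U+42D2: 3-byte form → E4 8B 92.
U+2260: 3-byte form → E2 89 A0.
U+303F: 3-byte form → E3 80 BF.
U+5CBB3: 4-byte form → F1 9C AE B3.
Concatenated (25 bytes): E3 82 90 F1 86 85 9B C8 A8 E0 A6 89 E4 8B 92 E2 89 A0 E3 80 BF F1 9C AE B3.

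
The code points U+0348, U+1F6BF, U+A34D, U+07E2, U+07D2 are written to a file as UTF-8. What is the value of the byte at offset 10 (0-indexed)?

0xA2

U+0348 → 2-byte form CD 88 at offsets 0–1.
U+1F6BF → 4-byte form F0 9F 9A BF at offsets 2–5.
U+A34D → 3-byte form EA 8D 8D at offsets 6–8.
U+07E2 → 2-byte form DF A2 at offsets 9–10.
Offset 10 falls in char 4's range; it's byte 2 of DF A2 = 0xA2.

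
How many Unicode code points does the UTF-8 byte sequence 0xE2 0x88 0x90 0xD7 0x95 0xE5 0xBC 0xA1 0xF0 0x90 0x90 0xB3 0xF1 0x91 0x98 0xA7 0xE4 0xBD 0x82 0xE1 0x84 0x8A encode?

Byte at offset 0: 0xE2 = 11100010 → 3-byte char (#1). Advance 3.
Byte at offset 3: 0xD7 = 11010111 → 2-byte char (#2). Advance 2.
Byte at offset 5: 0xE5 = 11100101 → 3-byte char (#3). Advance 3.
Byte at offset 8: 0xF0 = 11110000 → 4-byte char (#4). Advance 4.
Byte at offset 12: 0xF1 = 11110001 → 4-byte char (#5). Advance 4.
Byte at offset 16: 0xE4 = 11100100 → 3-byte char (#6). Advance 3.
Byte at offset 19: 0xE1 = 11100001 → 3-byte char (#7). Advance 3.
Reached end at offset 22 after 7 code points.

7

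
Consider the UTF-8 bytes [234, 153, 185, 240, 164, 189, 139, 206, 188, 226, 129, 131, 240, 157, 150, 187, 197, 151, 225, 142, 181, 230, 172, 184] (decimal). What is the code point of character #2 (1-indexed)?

U+24F4B

Offset 0: leading byte 0xEA = 11101010 → 3-byte char #1 = EA 99 B9.
Offset 3: leading byte 0xF0 = 11110000 → 4-byte char #2 = F0 A4 BD 8B.
Leading byte 0xF0 = 11110000 matches 11110xxx → 4-byte sequence.
Byte 1: 0xF0 = 11110000, payload 000 (3 bits).
Byte 2: 0xA4 = 10100100 (10xxxxxx ✓), payload 100100.
Byte 3: 0xBD = 10111101 (10xxxxxx ✓), payload 111101.
Byte 4: 0x8B = 10001011 (10xxxxxx ✓), payload 001011.
Concatenate: 000100100111101001011 = 0x24F4B (21 bits → U+24F4B).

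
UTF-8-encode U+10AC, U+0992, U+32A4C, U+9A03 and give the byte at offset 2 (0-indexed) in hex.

0xAC

U+10AC → 3-byte form E1 82 AC at offsets 0–2.
Offset 2 falls in char 1's range; it's byte 3 of E1 82 AC = 0xAC.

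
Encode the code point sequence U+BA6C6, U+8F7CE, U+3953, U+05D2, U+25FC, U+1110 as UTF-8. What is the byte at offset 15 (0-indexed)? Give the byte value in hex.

U+BA6C6 → 4-byte form F2 BA 9B 86 at offsets 0–3.
U+8F7CE → 4-byte form F2 8F 9F 8E at offsets 4–7.
U+3953 → 3-byte form E3 A5 93 at offsets 8–10.
U+05D2 → 2-byte form D7 92 at offsets 11–12.
U+25FC → 3-byte form E2 97 BC at offsets 13–15.
Offset 15 falls in char 5's range; it's byte 3 of E2 97 BC = 0xBC.

0xBC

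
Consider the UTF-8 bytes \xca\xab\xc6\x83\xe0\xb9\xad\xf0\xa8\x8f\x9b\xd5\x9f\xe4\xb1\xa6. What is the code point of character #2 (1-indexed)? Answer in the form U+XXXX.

U+0183

Offset 0: leading byte 0xCA = 11001010 → 2-byte char #1 = CA AB.
Offset 2: leading byte 0xC6 = 11000110 → 2-byte char #2 = C6 83.
Leading byte 0xC6 = 11000110 matches 110xxxxx → 2-byte sequence.
Byte 1: 0xC6 = 11000110, payload 00110 (5 bits).
Byte 2: 0x83 = 10000011 (10xxxxxx ✓), payload 000011.
Concatenate: 00110000011 = 0x183 (11 bits → U+0183).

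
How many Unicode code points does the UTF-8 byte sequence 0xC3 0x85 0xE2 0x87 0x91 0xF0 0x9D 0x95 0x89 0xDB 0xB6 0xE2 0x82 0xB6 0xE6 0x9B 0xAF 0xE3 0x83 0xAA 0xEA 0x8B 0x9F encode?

8

Byte at offset 0: 0xC3 = 11000011 → 2-byte char (#1). Advance 2.
Byte at offset 2: 0xE2 = 11100010 → 3-byte char (#2). Advance 3.
Byte at offset 5: 0xF0 = 11110000 → 4-byte char (#3). Advance 4.
Byte at offset 9: 0xDB = 11011011 → 2-byte char (#4). Advance 2.
Byte at offset 11: 0xE2 = 11100010 → 3-byte char (#5). Advance 3.
Byte at offset 14: 0xE6 = 11100110 → 3-byte char (#6). Advance 3.
Byte at offset 17: 0xE3 = 11100011 → 3-byte char (#7). Advance 3.
Byte at offset 20: 0xEA = 11101010 → 3-byte char (#8). Advance 3.
Reached end at offset 23 after 8 code points.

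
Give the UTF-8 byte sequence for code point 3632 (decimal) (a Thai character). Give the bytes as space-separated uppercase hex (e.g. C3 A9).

E0 B8 B0

U+0E30 = 0xE30 = 3632 decimal. In range U+0800–U+FFFF → 3-byte form: 1110xxxx 10xxxxxx 10xxxxxx.
Binary (16 bits): 0000111000110000.
Split 4+6+6: 0000 | 111000 | 110000.
Byte 1: 11100000 = 0xE0.
Byte 2: 10111000 = 0xB8.
Byte 3: 10110000 = 0xB0.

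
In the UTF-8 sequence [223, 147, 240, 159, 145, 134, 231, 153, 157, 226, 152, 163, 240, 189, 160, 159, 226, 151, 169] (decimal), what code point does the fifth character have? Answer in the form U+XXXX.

Offset 0: leading byte 0xDF = 11011111 → 2-byte char #1 = DF 93.
Offset 2: leading byte 0xF0 = 11110000 → 4-byte char #2 = F0 9F 91 86.
Offset 6: leading byte 0xE7 = 11100111 → 3-byte char #3 = E7 99 9D.
Offset 9: leading byte 0xE2 = 11100010 → 3-byte char #4 = E2 98 A3.
Offset 12: leading byte 0xF0 = 11110000 → 4-byte char #5 = F0 BD A0 9F.
Leading byte 0xF0 = 11110000 matches 11110xxx → 4-byte sequence.
Byte 1: 0xF0 = 11110000, payload 000 (3 bits).
Byte 2: 0xBD = 10111101 (10xxxxxx ✓), payload 111101.
Byte 3: 0xA0 = 10100000 (10xxxxxx ✓), payload 100000.
Byte 4: 0x9F = 10011111 (10xxxxxx ✓), payload 011111.
Concatenate: 000111101100000011111 = 0x3D81F (21 bits → U+3D81F).

U+3D81F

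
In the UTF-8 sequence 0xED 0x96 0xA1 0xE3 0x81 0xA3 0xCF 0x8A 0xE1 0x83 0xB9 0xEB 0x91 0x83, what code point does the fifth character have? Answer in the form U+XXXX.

U+B443

Offset 0: leading byte 0xED = 11101101 → 3-byte char #1 = ED 96 A1.
Offset 3: leading byte 0xE3 = 11100011 → 3-byte char #2 = E3 81 A3.
Offset 6: leading byte 0xCF = 11001111 → 2-byte char #3 = CF 8A.
Offset 8: leading byte 0xE1 = 11100001 → 3-byte char #4 = E1 83 B9.
Offset 11: leading byte 0xEB = 11101011 → 3-byte char #5 = EB 91 83.
Leading byte 0xEB = 11101011 matches 1110xxxx → 3-byte sequence.
Byte 1: 0xEB = 11101011, payload 1011 (4 bits).
Byte 2: 0x91 = 10010001 (10xxxxxx ✓), payload 010001.
Byte 3: 0x83 = 10000011 (10xxxxxx ✓), payload 000011.
Concatenate: 1011010001000011 = 0xB443 (16 bits → U+B443).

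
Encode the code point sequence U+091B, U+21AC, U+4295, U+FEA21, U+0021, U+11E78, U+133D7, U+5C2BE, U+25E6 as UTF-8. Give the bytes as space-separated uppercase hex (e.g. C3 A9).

E0 A4 9B E2 86 AC E4 8A 95 F3 BE A8 A1 21 F0 91 B9 B8 F0 93 8F 97 F1 9C 8A BE E2 97 A6

U+091B: 3-byte form → E0 A4 9B.
U+21AC: 3-byte form → E2 86 AC.
U+4295: 3-byte form → E4 8A 95.
U+FEA21: 4-byte form → F3 BE A8 A1.
U+0021: 1-byte form → 21.
U+11E78: 4-byte form → F0 91 B9 B8.
U+133D7: 4-byte form → F0 93 8F 97.
U+5C2BE: 4-byte form → F1 9C 8A BE.
U+25E6: 3-byte form → E2 97 A6.
Concatenated (29 bytes): E0 A4 9B E2 86 AC E4 8A 95 F3 BE A8 A1 21 F0 91 B9 B8 F0 93 8F 97 F1 9C 8A BE E2 97 A6.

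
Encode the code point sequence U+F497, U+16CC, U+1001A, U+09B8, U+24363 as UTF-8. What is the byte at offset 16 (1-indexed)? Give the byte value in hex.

1-indexed offset 16 is 0-indexed offset 15.
U+F497 → 3-byte form EF 92 97 at offsets 0–2.
U+16CC → 3-byte form E1 9B 8C at offsets 3–5.
U+1001A → 4-byte form F0 90 80 9A at offsets 6–9.
U+09B8 → 3-byte form E0 A6 B8 at offsets 10–12.
U+24363 → 4-byte form F0 A4 8D A3 at offsets 13–16.
Offset 15 falls in char 5's range; it's byte 3 of F0 A4 8D A3 = 0x8D.

0x8D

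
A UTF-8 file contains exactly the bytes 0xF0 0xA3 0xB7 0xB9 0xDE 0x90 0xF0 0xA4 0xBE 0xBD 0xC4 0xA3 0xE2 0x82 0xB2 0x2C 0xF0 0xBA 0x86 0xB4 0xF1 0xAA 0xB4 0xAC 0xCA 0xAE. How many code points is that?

Byte at offset 0: 0xF0 = 11110000 → 4-byte char (#1). Advance 4.
Byte at offset 4: 0xDE = 11011110 → 2-byte char (#2). Advance 2.
Byte at offset 6: 0xF0 = 11110000 → 4-byte char (#3). Advance 4.
Byte at offset 10: 0xC4 = 11000100 → 2-byte char (#4). Advance 2.
Byte at offset 12: 0xE2 = 11100010 → 3-byte char (#5). Advance 3.
Byte at offset 15: 0x2C = 00101100 → 1-byte char (#6). Advance 1.
Byte at offset 16: 0xF0 = 11110000 → 4-byte char (#7). Advance 4.
Byte at offset 20: 0xF1 = 11110001 → 4-byte char (#8). Advance 4.
Byte at offset 24: 0xCA = 11001010 → 2-byte char (#9). Advance 2.
Reached end at offset 26 after 9 code points.

9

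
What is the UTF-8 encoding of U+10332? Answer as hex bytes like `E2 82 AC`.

U+10332 = 0x10332 = 66354 decimal. In range U+10000–U+10FFFF → 4-byte form: 11110xxx 10xxxxxx 10xxxxxx 10xxxxxx.
Binary (21 bits): 000010000001100110010.
Split 3+6+6+6: 000 | 010000 | 001100 | 110010.
Byte 1: 11110000 = 0xF0.
Byte 2: 10010000 = 0x90.
Byte 3: 10001100 = 0x8C.
Byte 4: 10110010 = 0xB2.

F0 90 8C B2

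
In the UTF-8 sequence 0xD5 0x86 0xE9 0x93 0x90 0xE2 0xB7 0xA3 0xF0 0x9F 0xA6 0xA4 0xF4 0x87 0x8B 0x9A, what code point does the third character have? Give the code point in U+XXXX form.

U+2DE3

Offset 0: leading byte 0xD5 = 11010101 → 2-byte char #1 = D5 86.
Offset 2: leading byte 0xE9 = 11101001 → 3-byte char #2 = E9 93 90.
Offset 5: leading byte 0xE2 = 11100010 → 3-byte char #3 = E2 B7 A3.
Leading byte 0xE2 = 11100010 matches 1110xxxx → 3-byte sequence.
Byte 1: 0xE2 = 11100010, payload 0010 (4 bits).
Byte 2: 0xB7 = 10110111 (10xxxxxx ✓), payload 110111.
Byte 3: 0xA3 = 10100011 (10xxxxxx ✓), payload 100011.
Concatenate: 0010110111100011 = 0x2DE3 (16 bits → U+2DE3).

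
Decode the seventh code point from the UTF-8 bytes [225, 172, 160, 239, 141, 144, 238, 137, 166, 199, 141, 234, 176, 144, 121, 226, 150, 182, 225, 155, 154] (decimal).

U+25B6

Offset 0: leading byte 0xE1 = 11100001 → 3-byte char #1 = E1 AC A0.
Offset 3: leading byte 0xEF = 11101111 → 3-byte char #2 = EF 8D 90.
Offset 6: leading byte 0xEE = 11101110 → 3-byte char #3 = EE 89 A6.
Offset 9: leading byte 0xC7 = 11000111 → 2-byte char #4 = C7 8D.
Offset 11: leading byte 0xEA = 11101010 → 3-byte char #5 = EA B0 90.
Offset 14: leading byte 0x79 = 01111001 → 1-byte char #6 = 79.
Offset 15: leading byte 0xE2 = 11100010 → 3-byte char #7 = E2 96 B6.
Leading byte 0xE2 = 11100010 matches 1110xxxx → 3-byte sequence.
Byte 1: 0xE2 = 11100010, payload 0010 (4 bits).
Byte 2: 0x96 = 10010110 (10xxxxxx ✓), payload 010110.
Byte 3: 0xB6 = 10110110 (10xxxxxx ✓), payload 110110.
Concatenate: 0010010110110110 = 0x25B6 (16 bits → U+25B6).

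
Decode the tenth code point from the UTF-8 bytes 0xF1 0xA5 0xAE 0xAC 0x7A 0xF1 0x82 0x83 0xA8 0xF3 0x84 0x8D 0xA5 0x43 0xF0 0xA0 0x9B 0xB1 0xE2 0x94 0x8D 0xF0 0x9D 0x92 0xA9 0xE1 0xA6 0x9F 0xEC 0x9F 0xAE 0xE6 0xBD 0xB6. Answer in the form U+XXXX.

Offset 0: leading byte 0xF1 = 11110001 → 4-byte char #1 = F1 A5 AE AC.
Offset 4: leading byte 0x7A = 01111010 → 1-byte char #2 = 7A.
Offset 5: leading byte 0xF1 = 11110001 → 4-byte char #3 = F1 82 83 A8.
Offset 9: leading byte 0xF3 = 11110011 → 4-byte char #4 = F3 84 8D A5.
Offset 13: leading byte 0x43 = 01000011 → 1-byte char #5 = 43.
Offset 14: leading byte 0xF0 = 11110000 → 4-byte char #6 = F0 A0 9B B1.
Offset 18: leading byte 0xE2 = 11100010 → 3-byte char #7 = E2 94 8D.
Offset 21: leading byte 0xF0 = 11110000 → 4-byte char #8 = F0 9D 92 A9.
Offset 25: leading byte 0xE1 = 11100001 → 3-byte char #9 = E1 A6 9F.
Offset 28: leading byte 0xEC = 11101100 → 3-byte char #10 = EC 9F AE.
Leading byte 0xEC = 11101100 matches 1110xxxx → 3-byte sequence.
Byte 1: 0xEC = 11101100, payload 1100 (4 bits).
Byte 2: 0x9F = 10011111 (10xxxxxx ✓), payload 011111.
Byte 3: 0xAE = 10101110 (10xxxxxx ✓), payload 101110.
Concatenate: 1100011111101110 = 0xC7EE (16 bits → U+C7EE).

U+C7EE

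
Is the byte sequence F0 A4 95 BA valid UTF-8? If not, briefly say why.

valid

Leading byte 0xF0 = 11110000 → 4-byte form.
Continuation bytes 0xA4=10100100, 0x95=10010101, 0xBA=10111010 all match 10xxxxxx.
Decoded value 0x2457A is ≥ 0x10000 (shortest form) and not a surrogate.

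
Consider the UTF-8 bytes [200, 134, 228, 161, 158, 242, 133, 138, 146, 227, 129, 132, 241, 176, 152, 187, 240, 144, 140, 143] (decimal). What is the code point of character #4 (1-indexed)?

U+3044

Offset 0: leading byte 0xC8 = 11001000 → 2-byte char #1 = C8 86.
Offset 2: leading byte 0xE4 = 11100100 → 3-byte char #2 = E4 A1 9E.
Offset 5: leading byte 0xF2 = 11110010 → 4-byte char #3 = F2 85 8A 92.
Offset 9: leading byte 0xE3 = 11100011 → 3-byte char #4 = E3 81 84.
Leading byte 0xE3 = 11100011 matches 1110xxxx → 3-byte sequence.
Byte 1: 0xE3 = 11100011, payload 0011 (4 bits).
Byte 2: 0x81 = 10000001 (10xxxxxx ✓), payload 000001.
Byte 3: 0x84 = 10000100 (10xxxxxx ✓), payload 000100.
Concatenate: 0011000001000100 = 0x3044 (16 bits → U+3044).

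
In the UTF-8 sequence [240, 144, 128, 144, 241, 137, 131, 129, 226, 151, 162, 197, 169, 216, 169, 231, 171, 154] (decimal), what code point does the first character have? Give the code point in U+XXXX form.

Offset 0: leading byte 0xF0 = 11110000 → 4-byte char #1 = F0 90 80 90.
Leading byte 0xF0 = 11110000 matches 11110xxx → 4-byte sequence.
Byte 1: 0xF0 = 11110000, payload 000 (3 bits).
Byte 2: 0x90 = 10010000 (10xxxxxx ✓), payload 010000.
Byte 3: 0x80 = 10000000 (10xxxxxx ✓), payload 000000.
Byte 4: 0x90 = 10010000 (10xxxxxx ✓), payload 010000.
Concatenate: 000010000000000010000 = 0x10010 (21 bits → U+10010).

U+10010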